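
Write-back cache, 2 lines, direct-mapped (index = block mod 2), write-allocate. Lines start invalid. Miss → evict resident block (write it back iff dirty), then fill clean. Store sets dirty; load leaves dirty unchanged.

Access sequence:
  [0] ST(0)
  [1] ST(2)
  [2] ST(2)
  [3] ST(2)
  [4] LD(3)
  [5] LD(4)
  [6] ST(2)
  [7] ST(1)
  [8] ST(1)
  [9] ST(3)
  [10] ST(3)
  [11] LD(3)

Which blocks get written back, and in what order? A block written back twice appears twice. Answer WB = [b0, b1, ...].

0: W B0 -> L0 miss  d=D]
1: W B2 -> L0 miss wb->B0  d=D]
2: W B2 -> L0 hit  d=D]
3: W B2 -> L0 hit  d=D]
4: R B3 -> L1 miss  d=-]
5: R B4 -> L0 miss wb->B2  d=-]
6: W B2 -> L0 miss  d=D]
7: W B1 -> L1 miss  d=D]
8: W B1 -> L1 hit  d=D]
9: W B3 -> L1 miss wb->B1  d=D]
10: W B3 -> L1 hit  d=D]
11: R B3 -> L1 hit  d=D]

WB = [0, 2, 1]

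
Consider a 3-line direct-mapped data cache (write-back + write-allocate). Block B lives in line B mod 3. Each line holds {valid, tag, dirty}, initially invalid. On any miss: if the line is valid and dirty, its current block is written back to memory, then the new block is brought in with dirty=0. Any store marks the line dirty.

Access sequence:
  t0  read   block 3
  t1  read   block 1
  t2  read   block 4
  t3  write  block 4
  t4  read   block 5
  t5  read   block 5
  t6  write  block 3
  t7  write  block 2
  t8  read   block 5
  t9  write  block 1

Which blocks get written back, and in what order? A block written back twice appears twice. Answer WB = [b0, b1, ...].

  0 | R B3 → L0 miss [-]
  1 | R B1 → L1 miss [-]
  2 | R B4 → L1 miss [-]
  3 | W B4 → L1 hit [D]
  4 | R B5 → L2 miss [-]
  5 | R B5 → L2 hit [-]
  6 | W B3 → L0 hit [D]
  7 | W B2 → L2 miss [D]
  8 | R B5 → L2 miss wb→B2 [-]
  9 | W B1 → L1 miss wb→B4 [D]

WB = [2, 4]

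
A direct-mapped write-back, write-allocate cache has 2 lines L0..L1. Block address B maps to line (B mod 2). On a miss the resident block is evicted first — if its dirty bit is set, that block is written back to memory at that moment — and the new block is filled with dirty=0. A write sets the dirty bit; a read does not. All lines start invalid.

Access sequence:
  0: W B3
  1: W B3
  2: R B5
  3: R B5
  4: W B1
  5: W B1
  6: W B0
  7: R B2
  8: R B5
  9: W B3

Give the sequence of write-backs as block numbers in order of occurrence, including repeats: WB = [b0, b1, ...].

WB = [3, 0, 1]

0: W B3 → L1 miss [D]
1: W B3 → L1 hit [D]
2: R B5 → L1 miss wb→B3 [-]
3: R B5 → L1 hit [-]
4: W B1 → L1 miss [D]
5: W B1 → L1 hit [D]
6: W B0 → L0 miss [D]
7: R B2 → L0 miss wb→B0 [-]
8: R B5 → L1 miss wb→B1 [-]
9: W B3 → L1 miss [D]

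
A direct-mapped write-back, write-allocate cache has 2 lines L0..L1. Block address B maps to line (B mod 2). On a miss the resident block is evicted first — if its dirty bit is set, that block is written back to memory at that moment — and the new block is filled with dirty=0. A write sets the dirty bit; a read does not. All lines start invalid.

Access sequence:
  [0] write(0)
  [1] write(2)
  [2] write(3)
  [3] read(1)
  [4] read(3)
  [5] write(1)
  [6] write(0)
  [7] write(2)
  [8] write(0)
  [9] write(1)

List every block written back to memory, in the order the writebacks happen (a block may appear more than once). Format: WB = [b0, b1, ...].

0: W B0 → L0 miss [D]
1: W B2 → L0 miss wb→B0 [D]
2: W B3 → L1 miss [D]
3: R B1 → L1 miss wb→B3 [-]
4: R B3 → L1 miss [-]
5: W B1 → L1 miss [D]
6: W B0 → L0 miss wb→B2 [D]
7: W B2 → L0 miss wb→B0 [D]
8: W B0 → L0 miss wb→B2 [D]
9: W B1 → L1 hit [D]

WB = [0, 3, 2, 0, 2]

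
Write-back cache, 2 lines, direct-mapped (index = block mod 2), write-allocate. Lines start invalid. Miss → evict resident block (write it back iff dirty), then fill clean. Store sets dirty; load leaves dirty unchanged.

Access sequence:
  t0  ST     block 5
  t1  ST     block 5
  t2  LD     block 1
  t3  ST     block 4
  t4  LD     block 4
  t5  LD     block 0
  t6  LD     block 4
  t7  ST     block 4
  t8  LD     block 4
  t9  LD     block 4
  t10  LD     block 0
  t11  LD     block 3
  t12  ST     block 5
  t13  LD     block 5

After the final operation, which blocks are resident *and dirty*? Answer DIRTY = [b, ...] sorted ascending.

DIRTY = [5]

0: W B5 -> L1 miss  d=D]
1: W B5 -> L1 hit  d=D]
2: R B1 -> L1 miss wb->B5  d=-]
3: W B4 -> L0 miss  d=D]
4: R B4 -> L0 hit  d=D]
5: R B0 -> L0 miss wb->B4  d=-]
6: R B4 -> L0 miss  d=-]
7: W B4 -> L0 hit  d=D]
8: R B4 -> L0 hit  d=D]
9: R B4 -> L0 hit  d=D]
10: R B0 -> L0 miss wb->B4  d=-]
11: R B3 -> L1 miss  d=-]
12: W B5 -> L1 miss  d=D]
13: R B5 -> L1 hit  d=D]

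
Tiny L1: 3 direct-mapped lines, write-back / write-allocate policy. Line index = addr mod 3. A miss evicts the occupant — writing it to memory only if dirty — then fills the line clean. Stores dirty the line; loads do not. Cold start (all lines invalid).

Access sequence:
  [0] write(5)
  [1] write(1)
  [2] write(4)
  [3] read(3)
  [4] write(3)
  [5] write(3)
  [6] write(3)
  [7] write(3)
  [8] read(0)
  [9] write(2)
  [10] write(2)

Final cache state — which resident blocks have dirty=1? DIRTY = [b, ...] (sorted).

DIRTY = [2, 4]

0: W B5 → L2 miss [D]
1: W B1 → L1 miss [D]
2: W B4 → L1 miss wb→B1 [D]
3: R B3 → L0 miss [-]
4: W B3 → L0 hit [D]
5: W B3 → L0 hit [D]
6: W B3 → L0 hit [D]
7: W B3 → L0 hit [D]
8: R B0 → L0 miss wb→B3 [-]
9: W B2 → L2 miss wb→B5 [D]
10: W B2 → L2 hit [D]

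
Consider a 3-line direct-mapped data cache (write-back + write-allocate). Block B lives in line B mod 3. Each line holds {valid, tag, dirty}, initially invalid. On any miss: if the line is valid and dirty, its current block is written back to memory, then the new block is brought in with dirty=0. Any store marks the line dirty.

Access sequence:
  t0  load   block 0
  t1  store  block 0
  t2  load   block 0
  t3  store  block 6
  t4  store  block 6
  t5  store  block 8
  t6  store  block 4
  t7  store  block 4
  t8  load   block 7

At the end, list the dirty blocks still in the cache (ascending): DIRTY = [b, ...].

  0 | R B0 → L0 miss [-]
  1 | W B0 → L0 hit [D]
  2 | R B0 → L0 hit [D]
  3 | W B6 → L0 miss wb→B0 [D]
  4 | W B6 → L0 hit [D]
  5 | W B8 → L2 miss [D]
  6 | W B4 → L1 miss [D]
  7 | W B4 → L1 hit [D]
  8 | R B7 → L1 miss wb→B4 [-]

DIRTY = [6, 8]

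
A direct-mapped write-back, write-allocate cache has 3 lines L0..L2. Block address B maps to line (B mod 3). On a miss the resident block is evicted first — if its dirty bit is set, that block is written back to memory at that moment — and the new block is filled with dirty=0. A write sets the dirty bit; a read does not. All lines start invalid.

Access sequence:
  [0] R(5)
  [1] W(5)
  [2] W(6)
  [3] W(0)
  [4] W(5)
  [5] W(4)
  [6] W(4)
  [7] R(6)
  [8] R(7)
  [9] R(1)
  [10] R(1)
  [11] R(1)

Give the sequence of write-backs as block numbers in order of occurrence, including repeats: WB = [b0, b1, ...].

0: R B5 -> L2 miss  d=-]
1: W B5 -> L2 hit  d=D]
2: W B6 -> L0 miss  d=D]
3: W B0 -> L0 miss wb->B6  d=D]
4: W B5 -> L2 hit  d=D]
5: W B4 -> L1 miss  d=D]
6: W B4 -> L1 hit  d=D]
7: R B6 -> L0 miss wb->B0  d=-]
8: R B7 -> L1 miss wb->B4  d=-]
9: R B1 -> L1 miss  d=-]
10: R B1 -> L1 hit  d=-]
11: R B1 -> L1 hit  d=-]

WB = [6, 0, 4]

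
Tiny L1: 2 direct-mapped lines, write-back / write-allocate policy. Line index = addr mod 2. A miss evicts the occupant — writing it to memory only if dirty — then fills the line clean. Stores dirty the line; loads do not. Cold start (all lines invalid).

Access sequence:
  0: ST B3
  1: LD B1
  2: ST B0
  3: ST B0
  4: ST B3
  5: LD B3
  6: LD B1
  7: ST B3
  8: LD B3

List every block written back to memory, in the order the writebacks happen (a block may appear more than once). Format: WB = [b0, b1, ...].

0: W B3 → L1 miss [D]
1: R B1 → L1 miss wb→B3 [-]
2: W B0 → L0 miss [D]
3: W B0 → L0 hit [D]
4: W B3 → L1 miss [D]
5: R B3 → L1 hit [D]
6: R B1 → L1 miss wb→B3 [-]
7: W B3 → L1 miss [D]
8: R B3 → L1 hit [D]

WB = [3, 3]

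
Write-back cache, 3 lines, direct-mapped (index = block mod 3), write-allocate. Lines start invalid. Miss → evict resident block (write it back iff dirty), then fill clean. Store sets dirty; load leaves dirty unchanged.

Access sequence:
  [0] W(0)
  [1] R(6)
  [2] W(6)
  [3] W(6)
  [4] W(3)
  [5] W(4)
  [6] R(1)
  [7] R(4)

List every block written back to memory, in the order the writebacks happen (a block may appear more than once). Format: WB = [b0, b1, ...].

0: W B0 → L0 miss [D]
1: R B6 → L0 miss wb→B0 [-]
2: W B6 → L0 hit [D]
3: W B6 → L0 hit [D]
4: W B3 → L0 miss wb→B6 [D]
5: W B4 → L1 miss [D]
6: R B1 → L1 miss wb→B4 [-]
7: R B4 → L1 miss [-]

WB = [0, 6, 4]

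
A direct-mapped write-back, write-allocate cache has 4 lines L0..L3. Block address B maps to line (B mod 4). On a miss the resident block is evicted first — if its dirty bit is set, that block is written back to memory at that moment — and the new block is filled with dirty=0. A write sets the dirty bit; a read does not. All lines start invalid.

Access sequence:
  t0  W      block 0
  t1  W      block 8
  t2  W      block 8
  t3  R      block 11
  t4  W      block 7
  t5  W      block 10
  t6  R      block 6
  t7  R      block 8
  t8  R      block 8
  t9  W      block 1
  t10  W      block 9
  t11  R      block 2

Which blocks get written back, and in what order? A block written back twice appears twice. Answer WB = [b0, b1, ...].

0: W B0 → L0 miss [D]
1: W B8 → L0 miss wb→B0 [D]
2: W B8 → L0 hit [D]
3: R B11 → L3 miss [-]
4: W B7 → L3 miss [D]
5: W B10 → L2 miss [D]
6: R B6 → L2 miss wb→B10 [-]
7: R B8 → L0 hit [D]
8: R B8 → L0 hit [D]
9: W B1 → L1 miss [D]
10: W B9 → L1 miss wb→B1 [D]
11: R B2 → L2 miss [-]

WB = [0, 10, 1]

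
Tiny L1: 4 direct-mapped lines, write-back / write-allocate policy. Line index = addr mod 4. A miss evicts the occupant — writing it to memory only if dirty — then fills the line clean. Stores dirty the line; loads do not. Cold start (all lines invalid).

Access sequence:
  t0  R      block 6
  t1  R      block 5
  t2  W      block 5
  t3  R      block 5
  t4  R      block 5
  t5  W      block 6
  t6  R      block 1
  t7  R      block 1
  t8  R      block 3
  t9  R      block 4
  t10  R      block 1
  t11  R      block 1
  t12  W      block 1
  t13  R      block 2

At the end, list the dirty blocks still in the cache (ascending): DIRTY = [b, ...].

0: R B6 -> L2 miss  d=-]
1: R B5 -> L1 miss  d=-]
2: W B5 -> L1 hit  d=D]
3: R B5 -> L1 hit  d=D]
4: R B5 -> L1 hit  d=D]
5: W B6 -> L2 hit  d=D]
6: R B1 -> L1 miss wb->B5  d=-]
7: R B1 -> L1 hit  d=-]
8: R B3 -> L3 miss  d=-]
9: R B4 -> L0 miss  d=-]
10: R B1 -> L1 hit  d=-]
11: R B1 -> L1 hit  d=-]
12: W B1 -> L1 hit  d=D]
13: R B2 -> L2 miss wb->B6  d=-]

DIRTY = [1]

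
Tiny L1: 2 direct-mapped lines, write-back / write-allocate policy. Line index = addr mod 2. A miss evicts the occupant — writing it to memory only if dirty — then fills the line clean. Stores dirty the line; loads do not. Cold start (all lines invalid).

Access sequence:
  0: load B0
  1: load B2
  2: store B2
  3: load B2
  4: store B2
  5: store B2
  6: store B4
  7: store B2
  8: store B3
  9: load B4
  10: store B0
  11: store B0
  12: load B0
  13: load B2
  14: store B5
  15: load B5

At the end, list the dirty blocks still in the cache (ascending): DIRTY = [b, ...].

DIRTY = [5]

0: R B0 → L0 miss [-]
1: R B2 → L0 miss [-]
2: W B2 → L0 hit [D]
3: R B2 → L0 hit [D]
4: W B2 → L0 hit [D]
5: W B2 → L0 hit [D]
6: W B4 → L0 miss wb→B2 [D]
7: W B2 → L0 miss wb→B4 [D]
8: W B3 → L1 miss [D]
9: R B4 → L0 miss wb→B2 [-]
10: W B0 → L0 miss [D]
11: W B0 → L0 hit [D]
12: R B0 → L0 hit [D]
13: R B2 → L0 miss wb→B0 [-]
14: W B5 → L1 miss wb→B3 [D]
15: R B5 → L1 hit [D]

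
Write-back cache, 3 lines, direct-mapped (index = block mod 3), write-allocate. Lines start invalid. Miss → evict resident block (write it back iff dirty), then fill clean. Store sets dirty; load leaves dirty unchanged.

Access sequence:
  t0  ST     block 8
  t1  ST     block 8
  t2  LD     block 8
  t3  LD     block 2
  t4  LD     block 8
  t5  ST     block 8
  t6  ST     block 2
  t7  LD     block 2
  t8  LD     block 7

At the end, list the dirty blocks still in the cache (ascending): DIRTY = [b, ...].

  0 | W B8 → L2 miss [D]
  1 | W B8 → L2 hit [D]
  2 | R B8 → L2 hit [D]
  3 | R B2 → L2 miss wb→B8 [-]
  4 | R B8 → L2 miss [-]
  5 | W B8 → L2 hit [D]
  6 | W B2 → L2 miss wb→B8 [D]
  7 | R B2 → L2 hit [D]
  8 | R B7 → L1 miss [-]

DIRTY = [2]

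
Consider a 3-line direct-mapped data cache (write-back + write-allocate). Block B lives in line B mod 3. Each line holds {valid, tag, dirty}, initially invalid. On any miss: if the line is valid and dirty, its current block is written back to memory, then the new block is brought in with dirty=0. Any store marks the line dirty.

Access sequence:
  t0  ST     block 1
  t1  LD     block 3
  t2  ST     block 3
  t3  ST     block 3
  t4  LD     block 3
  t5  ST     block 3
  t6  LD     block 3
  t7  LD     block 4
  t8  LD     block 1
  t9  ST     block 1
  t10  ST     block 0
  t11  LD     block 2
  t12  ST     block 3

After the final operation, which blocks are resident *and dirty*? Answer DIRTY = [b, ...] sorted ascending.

0: W B1 → L1 miss [D]
1: R B3 → L0 miss [-]
2: W B3 → L0 hit [D]
3: W B3 → L0 hit [D]
4: R B3 → L0 hit [D]
5: W B3 → L0 hit [D]
6: R B3 → L0 hit [D]
7: R B4 → L1 miss wb→B1 [-]
8: R B1 → L1 miss [-]
9: W B1 → L1 hit [D]
10: W B0 → L0 miss wb→B3 [D]
11: R B2 → L2 miss [-]
12: W B3 → L0 miss wb→B0 [D]

DIRTY = [1, 3]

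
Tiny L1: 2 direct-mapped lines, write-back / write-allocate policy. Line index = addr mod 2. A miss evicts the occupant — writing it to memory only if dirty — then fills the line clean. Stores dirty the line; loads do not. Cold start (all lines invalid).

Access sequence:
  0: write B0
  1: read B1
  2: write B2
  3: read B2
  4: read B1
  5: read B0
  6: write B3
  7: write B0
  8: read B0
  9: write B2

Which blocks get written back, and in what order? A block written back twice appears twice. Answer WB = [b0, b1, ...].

0: W B0 -> L0 miss  d=D]
1: R B1 -> L1 miss  d=-]
2: W B2 -> L0 miss wb->B0  d=D]
3: R B2 -> L0 hit  d=D]
4: R B1 -> L1 hit  d=-]
5: R B0 -> L0 miss wb->B2  d=-]
6: W B3 -> L1 miss  d=D]
7: W B0 -> L0 hit  d=D]
8: R B0 -> L0 hit  d=D]
9: W B2 -> L0 miss wb->B0  d=D]

WB = [0, 2, 0]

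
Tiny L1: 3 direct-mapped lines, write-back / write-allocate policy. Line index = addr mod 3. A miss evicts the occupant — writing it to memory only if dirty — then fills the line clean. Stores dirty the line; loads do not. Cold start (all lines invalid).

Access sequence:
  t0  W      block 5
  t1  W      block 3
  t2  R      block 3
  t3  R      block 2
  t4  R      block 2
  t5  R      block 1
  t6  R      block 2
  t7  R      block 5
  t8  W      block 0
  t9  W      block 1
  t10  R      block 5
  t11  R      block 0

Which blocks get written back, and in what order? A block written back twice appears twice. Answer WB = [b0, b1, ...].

0: W B5 -> L2 miss  d=D]
1: W B3 -> L0 miss  d=D]
2: R B3 -> L0 hit  d=D]
3: R B2 -> L2 miss wb->B5  d=-]
4: R B2 -> L2 hit  d=-]
5: R B1 -> L1 miss  d=-]
6: R B2 -> L2 hit  d=-]
7: R B5 -> L2 miss  d=-]
8: W B0 -> L0 miss wb->B3  d=D]
9: W B1 -> L1 hit  d=D]
10: R B5 -> L2 hit  d=-]
11: R B0 -> L0 hit  d=D]

WB = [5, 3]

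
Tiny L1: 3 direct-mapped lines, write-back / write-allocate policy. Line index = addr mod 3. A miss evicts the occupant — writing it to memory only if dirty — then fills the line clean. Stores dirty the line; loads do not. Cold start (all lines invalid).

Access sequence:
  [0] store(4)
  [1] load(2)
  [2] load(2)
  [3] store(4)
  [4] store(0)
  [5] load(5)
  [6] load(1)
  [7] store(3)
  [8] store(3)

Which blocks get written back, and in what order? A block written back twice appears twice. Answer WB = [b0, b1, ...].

0: W B4 → L1 miss [D]
1: R B2 → L2 miss [-]
2: R B2 → L2 hit [-]
3: W B4 → L1 hit [D]
4: W B0 → L0 miss [D]
5: R B5 → L2 miss [-]
6: R B1 → L1 miss wb→B4 [-]
7: W B3 → L0 miss wb→B0 [D]
8: W B3 → L0 hit [D]

WB = [4, 0]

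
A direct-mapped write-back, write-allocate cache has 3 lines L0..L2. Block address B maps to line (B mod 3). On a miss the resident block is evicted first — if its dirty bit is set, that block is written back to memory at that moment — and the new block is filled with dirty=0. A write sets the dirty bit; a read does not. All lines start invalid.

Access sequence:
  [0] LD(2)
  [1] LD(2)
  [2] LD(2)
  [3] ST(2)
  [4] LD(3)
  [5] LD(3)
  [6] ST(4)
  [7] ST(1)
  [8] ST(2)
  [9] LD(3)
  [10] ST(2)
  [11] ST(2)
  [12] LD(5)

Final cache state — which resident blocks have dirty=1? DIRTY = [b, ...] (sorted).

DIRTY = [1]

0: R B2 -> L2 miss  d=-]
1: R B2 -> L2 hit  d=-]
2: R B2 -> L2 hit  d=-]
3: W B2 -> L2 hit  d=D]
4: R B3 -> L0 miss  d=-]
5: R B3 -> L0 hit  d=-]
6: W B4 -> L1 miss  d=D]
7: W B1 -> L1 miss wb->B4  d=D]
8: W B2 -> L2 hit  d=D]
9: R B3 -> L0 hit  d=-]
10: W B2 -> L2 hit  d=D]
11: W B2 -> L2 hit  d=D]
12: R B5 -> L2 miss wb->B2  d=-]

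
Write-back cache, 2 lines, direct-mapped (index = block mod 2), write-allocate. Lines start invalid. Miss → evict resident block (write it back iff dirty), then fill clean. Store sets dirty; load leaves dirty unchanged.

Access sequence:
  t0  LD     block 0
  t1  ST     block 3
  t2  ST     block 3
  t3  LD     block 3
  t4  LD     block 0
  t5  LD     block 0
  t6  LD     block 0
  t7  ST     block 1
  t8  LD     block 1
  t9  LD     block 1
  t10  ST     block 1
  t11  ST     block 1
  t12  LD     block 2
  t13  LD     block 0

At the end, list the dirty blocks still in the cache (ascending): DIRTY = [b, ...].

DIRTY = [1]

  0 | R B0 → L0 miss [-]
  1 | W B3 → L1 miss [D]
  2 | W B3 → L1 hit [D]
  3 | R B3 → L1 hit [D]
  4 | R B0 → L0 hit [-]
  5 | R B0 → L0 hit [-]
  6 | R B0 → L0 hit [-]
  7 | W B1 → L1 miss wb→B3 [D]
  8 | R B1 → L1 hit [D]
  9 | R B1 → L1 hit [D]
  10 | W B1 → L1 hit [D]
  11 | W B1 → L1 hit [D]
  12 | R B2 → L0 miss [-]
  13 | R B0 → L0 miss [-]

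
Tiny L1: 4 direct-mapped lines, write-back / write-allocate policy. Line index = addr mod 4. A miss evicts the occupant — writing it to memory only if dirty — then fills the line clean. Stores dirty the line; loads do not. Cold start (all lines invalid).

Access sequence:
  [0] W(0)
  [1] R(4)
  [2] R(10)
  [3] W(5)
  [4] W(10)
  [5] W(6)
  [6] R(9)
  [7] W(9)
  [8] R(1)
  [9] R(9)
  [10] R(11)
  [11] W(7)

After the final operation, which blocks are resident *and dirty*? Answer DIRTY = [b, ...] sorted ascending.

DIRTY = [6, 7]

  0 | W B0 → L0 miss [D]
  1 | R B4 → L0 miss wb→B0 [-]
  2 | R B10 → L2 miss [-]
  3 | W B5 → L1 miss [D]
  4 | W B10 → L2 hit [D]
  5 | W B6 → L2 miss wb→B10 [D]
  6 | R B9 → L1 miss wb→B5 [-]
  7 | W B9 → L1 hit [D]
  8 | R B1 → L1 miss wb→B9 [-]
  9 | R B9 → L1 miss [-]
  10 | R B11 → L3 miss [-]
  11 | W B7 → L3 miss [D]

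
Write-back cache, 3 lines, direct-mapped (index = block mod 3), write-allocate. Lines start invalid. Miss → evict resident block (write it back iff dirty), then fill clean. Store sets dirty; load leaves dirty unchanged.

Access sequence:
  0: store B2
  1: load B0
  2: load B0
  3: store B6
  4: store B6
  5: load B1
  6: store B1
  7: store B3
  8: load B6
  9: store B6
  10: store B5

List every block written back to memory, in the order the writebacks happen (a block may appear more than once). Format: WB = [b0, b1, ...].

WB = [6, 3, 2]

  0 | W B2 → L2 miss [D]
  1 | R B0 → L0 miss [-]
  2 | R B0 → L0 hit [-]
  3 | W B6 → L0 miss [D]
  4 | W B6 → L0 hit [D]
  5 | R B1 → L1 miss [-]
  6 | W B1 → L1 hit [D]
  7 | W B3 → L0 miss wb→B6 [D]
  8 | R B6 → L0 miss wb→B3 [-]
  9 | W B6 → L0 hit [D]
  10 | W B5 → L2 miss wb→B2 [D]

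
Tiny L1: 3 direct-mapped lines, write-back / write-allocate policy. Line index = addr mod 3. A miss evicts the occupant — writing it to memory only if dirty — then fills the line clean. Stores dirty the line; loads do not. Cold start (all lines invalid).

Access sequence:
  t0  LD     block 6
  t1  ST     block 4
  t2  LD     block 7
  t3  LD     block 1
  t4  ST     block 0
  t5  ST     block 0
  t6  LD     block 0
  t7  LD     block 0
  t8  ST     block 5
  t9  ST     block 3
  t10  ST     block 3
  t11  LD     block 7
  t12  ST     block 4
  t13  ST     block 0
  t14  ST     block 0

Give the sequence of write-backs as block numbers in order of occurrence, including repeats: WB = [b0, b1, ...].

0: R B6 → L0 miss [-]
1: W B4 → L1 miss [D]
2: R B7 → L1 miss wb→B4 [-]
3: R B1 → L1 miss [-]
4: W B0 → L0 miss [D]
5: W B0 → L0 hit [D]
6: R B0 → L0 hit [D]
7: R B0 → L0 hit [D]
8: W B5 → L2 miss [D]
9: W B3 → L0 miss wb→B0 [D]
10: W B3 → L0 hit [D]
11: R B7 → L1 miss [-]
12: W B4 → L1 miss [D]
13: W B0 → L0 miss wb→B3 [D]
14: W B0 → L0 hit [D]

WB = [4, 0, 3]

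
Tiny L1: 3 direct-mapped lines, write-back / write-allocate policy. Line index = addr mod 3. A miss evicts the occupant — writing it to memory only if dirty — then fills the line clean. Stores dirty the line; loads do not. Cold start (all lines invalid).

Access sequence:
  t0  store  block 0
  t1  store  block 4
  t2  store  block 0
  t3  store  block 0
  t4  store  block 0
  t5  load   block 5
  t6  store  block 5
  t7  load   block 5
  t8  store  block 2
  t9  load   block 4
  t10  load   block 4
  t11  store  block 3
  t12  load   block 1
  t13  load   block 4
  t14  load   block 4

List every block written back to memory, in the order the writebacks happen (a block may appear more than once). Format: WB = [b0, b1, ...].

  0 | W B0 → L0 miss [D]
  1 | W B4 → L1 miss [D]
  2 | W B0 → L0 hit [D]
  3 | W B0 → L0 hit [D]
  4 | W B0 → L0 hit [D]
  5 | R B5 → L2 miss [-]
  6 | W B5 → L2 hit [D]
  7 | R B5 → L2 hit [D]
  8 | W B2 → L2 miss wb→B5 [D]
  9 | R B4 → L1 hit [D]
  10 | R B4 → L1 hit [D]
  11 | W B3 → L0 miss wb→B0 [D]
  12 | R B1 → L1 miss wb→B4 [-]
  13 | R B4 → L1 miss [-]
  14 | R B4 → L1 hit [-]

WB = [5, 0, 4]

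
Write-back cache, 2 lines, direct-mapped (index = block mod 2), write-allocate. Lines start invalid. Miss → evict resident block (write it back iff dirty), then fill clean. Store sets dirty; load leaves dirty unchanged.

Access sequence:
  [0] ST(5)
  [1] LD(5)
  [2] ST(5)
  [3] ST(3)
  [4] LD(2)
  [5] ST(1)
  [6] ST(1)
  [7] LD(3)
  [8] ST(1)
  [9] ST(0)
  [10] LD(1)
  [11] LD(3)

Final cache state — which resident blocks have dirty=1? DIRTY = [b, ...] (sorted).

DIRTY = [0]

0: W B5 → L1 miss [D]
1: R B5 → L1 hit [D]
2: W B5 → L1 hit [D]
3: W B3 → L1 miss wb→B5 [D]
4: R B2 → L0 miss [-]
5: W B1 → L1 miss wb→B3 [D]
6: W B1 → L1 hit [D]
7: R B3 → L1 miss wb→B1 [-]
8: W B1 → L1 miss [D]
9: W B0 → L0 miss [D]
10: R B1 → L1 hit [D]
11: R B3 → L1 miss wb→B1 [-]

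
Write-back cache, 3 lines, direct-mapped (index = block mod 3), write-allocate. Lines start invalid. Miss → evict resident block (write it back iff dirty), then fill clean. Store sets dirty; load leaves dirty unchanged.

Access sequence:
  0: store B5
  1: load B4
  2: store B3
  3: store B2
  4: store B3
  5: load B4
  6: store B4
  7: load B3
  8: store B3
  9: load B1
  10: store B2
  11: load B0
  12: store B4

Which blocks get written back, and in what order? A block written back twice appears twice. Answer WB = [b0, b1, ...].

0: W B5 -> L2 miss  d=D]
1: R B4 -> L1 miss  d=-]
2: W B3 -> L0 miss  d=D]
3: W B2 -> L2 miss wb->B5  d=D]
4: W B3 -> L0 hit  d=D]
5: R B4 -> L1 hit  d=-]
6: W B4 -> L1 hit  d=D]
7: R B3 -> L0 hit  d=D]
8: W B3 -> L0 hit  d=D]
9: R B1 -> L1 miss wb->B4  d=-]
10: W B2 -> L2 hit  d=D]
11: R B0 -> L0 miss wb->B3  d=-]
12: W B4 -> L1 miss  d=D]

WB = [5, 4, 3]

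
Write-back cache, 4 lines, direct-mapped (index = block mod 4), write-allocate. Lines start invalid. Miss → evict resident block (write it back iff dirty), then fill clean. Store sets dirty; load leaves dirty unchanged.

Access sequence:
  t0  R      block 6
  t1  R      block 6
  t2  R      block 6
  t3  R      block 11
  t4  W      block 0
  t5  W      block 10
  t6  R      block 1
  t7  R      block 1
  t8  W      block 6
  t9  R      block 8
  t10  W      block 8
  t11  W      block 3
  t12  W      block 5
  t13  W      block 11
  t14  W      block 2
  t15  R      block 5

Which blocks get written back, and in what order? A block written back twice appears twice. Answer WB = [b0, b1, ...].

WB = [10, 0, 3, 6]

0: R B6 → L2 miss [-]
1: R B6 → L2 hit [-]
2: R B6 → L2 hit [-]
3: R B11 → L3 miss [-]
4: W B0 → L0 miss [D]
5: W B10 → L2 miss [D]
6: R B1 → L1 miss [-]
7: R B1 → L1 hit [-]
8: W B6 → L2 miss wb→B10 [D]
9: R B8 → L0 miss wb→B0 [-]
10: W B8 → L0 hit [D]
11: W B3 → L3 miss [D]
12: W B5 → L1 miss [D]
13: W B11 → L3 miss wb→B3 [D]
14: W B2 → L2 miss wb→B6 [D]
15: R B5 → L1 hit [D]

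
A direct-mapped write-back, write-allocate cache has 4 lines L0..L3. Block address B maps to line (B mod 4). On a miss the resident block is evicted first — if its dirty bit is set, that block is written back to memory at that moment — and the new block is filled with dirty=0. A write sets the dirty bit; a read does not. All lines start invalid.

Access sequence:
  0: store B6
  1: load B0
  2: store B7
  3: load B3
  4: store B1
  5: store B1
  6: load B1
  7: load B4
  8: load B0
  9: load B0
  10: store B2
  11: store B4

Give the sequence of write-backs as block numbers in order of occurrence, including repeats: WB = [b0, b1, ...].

WB = [7, 6]

0: W B6 → L2 miss [D]
1: R B0 → L0 miss [-]
2: W B7 → L3 miss [D]
3: R B3 → L3 miss wb→B7 [-]
4: W B1 → L1 miss [D]
5: W B1 → L1 hit [D]
6: R B1 → L1 hit [D]
7: R B4 → L0 miss [-]
8: R B0 → L0 miss [-]
9: R B0 → L0 hit [-]
10: W B2 → L2 miss wb→B6 [D]
11: W B4 → L0 miss [D]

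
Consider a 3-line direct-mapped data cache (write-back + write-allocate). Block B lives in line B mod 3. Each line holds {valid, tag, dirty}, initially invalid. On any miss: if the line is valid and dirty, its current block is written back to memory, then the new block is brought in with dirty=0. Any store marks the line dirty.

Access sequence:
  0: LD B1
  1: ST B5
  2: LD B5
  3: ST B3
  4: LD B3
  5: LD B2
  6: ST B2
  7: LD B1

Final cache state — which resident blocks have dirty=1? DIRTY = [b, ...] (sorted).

0: R B1 → L1 miss [-]
1: W B5 → L2 miss [D]
2: R B5 → L2 hit [D]
3: W B3 → L0 miss [D]
4: R B3 → L0 hit [D]
5: R B2 → L2 miss wb→B5 [-]
6: W B2 → L2 hit [D]
7: R B1 → L1 hit [-]

DIRTY = [2, 3]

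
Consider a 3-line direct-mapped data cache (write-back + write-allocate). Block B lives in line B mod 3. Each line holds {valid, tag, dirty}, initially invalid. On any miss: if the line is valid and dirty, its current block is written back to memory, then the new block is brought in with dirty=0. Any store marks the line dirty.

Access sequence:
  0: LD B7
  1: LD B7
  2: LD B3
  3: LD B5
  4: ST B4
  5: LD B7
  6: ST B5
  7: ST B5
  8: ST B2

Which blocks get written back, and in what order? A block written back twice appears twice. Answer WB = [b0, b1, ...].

WB = [4, 5]

  0 | R B7 → L1 miss [-]
  1 | R B7 → L1 hit [-]
  2 | R B3 → L0 miss [-]
  3 | R B5 → L2 miss [-]
  4 | W B4 → L1 miss [D]
  5 | R B7 → L1 miss wb→B4 [-]
  6 | W B5 → L2 hit [D]
  7 | W B5 → L2 hit [D]
  8 | W B2 → L2 miss wb→B5 [D]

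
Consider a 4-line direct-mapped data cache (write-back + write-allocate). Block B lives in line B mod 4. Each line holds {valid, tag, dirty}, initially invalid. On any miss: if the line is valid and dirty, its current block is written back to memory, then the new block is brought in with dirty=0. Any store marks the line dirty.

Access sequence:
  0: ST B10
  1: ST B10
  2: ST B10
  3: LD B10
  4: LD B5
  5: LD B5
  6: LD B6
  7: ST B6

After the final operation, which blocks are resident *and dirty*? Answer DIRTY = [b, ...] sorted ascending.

DIRTY = [6]

0: W B10 -> L2 miss  d=D]
1: W B10 -> L2 hit  d=D]
2: W B10 -> L2 hit  d=D]
3: R B10 -> L2 hit  d=D]
4: R B5 -> L1 miss  d=-]
5: R B5 -> L1 hit  d=-]
6: R B6 -> L2 miss wb->B10  d=-]
7: W B6 -> L2 hit  d=D]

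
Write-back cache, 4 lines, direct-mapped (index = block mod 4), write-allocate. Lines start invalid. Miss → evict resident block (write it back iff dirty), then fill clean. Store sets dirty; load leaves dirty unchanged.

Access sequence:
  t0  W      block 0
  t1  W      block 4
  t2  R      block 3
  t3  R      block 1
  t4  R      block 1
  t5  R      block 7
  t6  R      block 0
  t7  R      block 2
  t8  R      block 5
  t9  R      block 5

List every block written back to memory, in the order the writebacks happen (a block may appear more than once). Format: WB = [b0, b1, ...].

WB = [0, 4]

  0 | W B0 → L0 miss [D]
  1 | W B4 → L0 miss wb→B0 [D]
  2 | R B3 → L3 miss [-]
  3 | R B1 → L1 miss [-]
  4 | R B1 → L1 hit [-]
  5 | R B7 → L3 miss [-]
  6 | R B0 → L0 miss wb→B4 [-]
  7 | R B2 → L2 miss [-]
  8 | R B5 → L1 miss [-]
  9 | R B5 → L1 hit [-]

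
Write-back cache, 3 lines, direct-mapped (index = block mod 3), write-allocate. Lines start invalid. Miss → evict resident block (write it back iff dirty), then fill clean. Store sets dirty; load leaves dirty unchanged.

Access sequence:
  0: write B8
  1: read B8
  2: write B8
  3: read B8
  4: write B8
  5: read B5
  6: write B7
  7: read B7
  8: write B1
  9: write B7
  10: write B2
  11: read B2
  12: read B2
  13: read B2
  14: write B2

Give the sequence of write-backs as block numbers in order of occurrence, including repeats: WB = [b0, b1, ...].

WB = [8, 7, 1]

0: W B8 → L2 miss [D]
1: R B8 → L2 hit [D]
2: W B8 → L2 hit [D]
3: R B8 → L2 hit [D]
4: W B8 → L2 hit [D]
5: R B5 → L2 miss wb→B8 [-]
6: W B7 → L1 miss [D]
7: R B7 → L1 hit [D]
8: W B1 → L1 miss wb→B7 [D]
9: W B7 → L1 miss wb→B1 [D]
10: W B2 → L2 miss [D]
11: R B2 → L2 hit [D]
12: R B2 → L2 hit [D]
13: R B2 → L2 hit [D]
14: W B2 → L2 hit [D]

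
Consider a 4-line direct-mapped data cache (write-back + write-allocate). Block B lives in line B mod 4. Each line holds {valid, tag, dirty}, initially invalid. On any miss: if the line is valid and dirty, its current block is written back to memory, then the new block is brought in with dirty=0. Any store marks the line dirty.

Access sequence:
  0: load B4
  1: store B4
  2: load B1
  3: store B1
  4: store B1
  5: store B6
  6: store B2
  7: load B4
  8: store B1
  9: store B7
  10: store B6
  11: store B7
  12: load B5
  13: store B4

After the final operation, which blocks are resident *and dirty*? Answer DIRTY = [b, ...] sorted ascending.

0: R B4 -> L0 miss  d=-]
1: W B4 -> L0 hit  d=D]
2: R B1 -> L1 miss  d=-]
3: W B1 -> L1 hit  d=D]
4: W B1 -> L1 hit  d=D]
5: W B6 -> L2 miss  d=D]
6: W B2 -> L2 miss wb->B6  d=D]
7: R B4 -> L0 hit  d=D]
8: W B1 -> L1 hit  d=D]
9: W B7 -> L3 miss  d=D]
10: W B6 -> L2 miss wb->B2  d=D]
11: W B7 -> L3 hit  d=D]
12: R B5 -> L1 miss wb->B1  d=-]
13: W B4 -> L0 hit  d=D]

DIRTY = [4, 6, 7]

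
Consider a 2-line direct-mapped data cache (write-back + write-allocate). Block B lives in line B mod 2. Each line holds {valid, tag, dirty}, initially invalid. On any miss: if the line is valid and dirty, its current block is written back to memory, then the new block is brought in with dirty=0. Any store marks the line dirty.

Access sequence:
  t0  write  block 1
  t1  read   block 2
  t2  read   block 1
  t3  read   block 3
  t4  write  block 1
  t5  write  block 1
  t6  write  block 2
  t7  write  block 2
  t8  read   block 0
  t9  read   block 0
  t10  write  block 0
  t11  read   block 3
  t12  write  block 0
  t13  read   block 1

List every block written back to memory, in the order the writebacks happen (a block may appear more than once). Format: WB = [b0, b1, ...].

  0 | W B1 → L1 miss [D]
  1 | R B2 → L0 miss [-]
  2 | R B1 → L1 hit [D]
  3 | R B3 → L1 miss wb→B1 [-]
  4 | W B1 → L1 miss [D]
  5 | W B1 → L1 hit [D]
  6 | W B2 → L0 hit [D]
  7 | W B2 → L0 hit [D]
  8 | R B0 → L0 miss wb→B2 [-]
  9 | R B0 → L0 hit [-]
  10 | W B0 → L0 hit [D]
  11 | R B3 → L1 miss wb→B1 [-]
  12 | W B0 → L0 hit [D]
  13 | R B1 → L1 miss [-]

WB = [1, 2, 1]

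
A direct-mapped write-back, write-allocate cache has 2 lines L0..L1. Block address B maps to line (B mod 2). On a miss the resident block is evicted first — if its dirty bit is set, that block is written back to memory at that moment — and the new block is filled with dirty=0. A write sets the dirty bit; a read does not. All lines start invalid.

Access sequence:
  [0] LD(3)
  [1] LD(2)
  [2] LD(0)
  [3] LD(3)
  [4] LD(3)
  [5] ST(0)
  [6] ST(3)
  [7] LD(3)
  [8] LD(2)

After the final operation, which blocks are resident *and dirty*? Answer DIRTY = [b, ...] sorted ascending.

DIRTY = [3]

0: R B3 -> L1 miss  d=-]
1: R B2 -> L0 miss  d=-]
2: R B0 -> L0 miss  d=-]
3: R B3 -> L1 hit  d=-]
4: R B3 -> L1 hit  d=-]
5: W B0 -> L0 hit  d=D]
6: W B3 -> L1 hit  d=D]
7: R B3 -> L1 hit  d=D]
8: R B2 -> L0 miss wb->B0  d=-]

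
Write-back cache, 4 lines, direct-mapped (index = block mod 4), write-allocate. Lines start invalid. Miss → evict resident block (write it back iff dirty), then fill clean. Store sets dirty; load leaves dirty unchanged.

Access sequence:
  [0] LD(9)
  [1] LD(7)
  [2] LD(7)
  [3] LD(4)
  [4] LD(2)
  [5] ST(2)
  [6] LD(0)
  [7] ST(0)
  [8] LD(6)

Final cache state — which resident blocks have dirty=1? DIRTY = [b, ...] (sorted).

0: R B9 → L1 miss [-]
1: R B7 → L3 miss [-]
2: R B7 → L3 hit [-]
3: R B4 → L0 miss [-]
4: R B2 → L2 miss [-]
5: W B2 → L2 hit [D]
6: R B0 → L0 miss [-]
7: W B0 → L0 hit [D]
8: R B6 → L2 miss wb→B2 [-]

DIRTY = [0]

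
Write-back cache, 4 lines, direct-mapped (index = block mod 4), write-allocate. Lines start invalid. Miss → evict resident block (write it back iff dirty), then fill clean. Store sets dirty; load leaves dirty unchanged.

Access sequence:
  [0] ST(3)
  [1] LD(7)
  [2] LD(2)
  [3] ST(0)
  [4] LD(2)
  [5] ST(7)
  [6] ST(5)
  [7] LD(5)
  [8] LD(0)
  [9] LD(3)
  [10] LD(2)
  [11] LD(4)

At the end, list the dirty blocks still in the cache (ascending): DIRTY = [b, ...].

0: W B3 → L3 miss [D]
1: R B7 → L3 miss wb→B3 [-]
2: R B2 → L2 miss [-]
3: W B0 → L0 miss [D]
4: R B2 → L2 hit [-]
5: W B7 → L3 hit [D]
6: W B5 → L1 miss [D]
7: R B5 → L1 hit [D]
8: R B0 → L0 hit [D]
9: R B3 → L3 miss wb→B7 [-]
10: R B2 → L2 hit [-]
11: R B4 → L0 miss wb→B0 [-]

DIRTY = [5]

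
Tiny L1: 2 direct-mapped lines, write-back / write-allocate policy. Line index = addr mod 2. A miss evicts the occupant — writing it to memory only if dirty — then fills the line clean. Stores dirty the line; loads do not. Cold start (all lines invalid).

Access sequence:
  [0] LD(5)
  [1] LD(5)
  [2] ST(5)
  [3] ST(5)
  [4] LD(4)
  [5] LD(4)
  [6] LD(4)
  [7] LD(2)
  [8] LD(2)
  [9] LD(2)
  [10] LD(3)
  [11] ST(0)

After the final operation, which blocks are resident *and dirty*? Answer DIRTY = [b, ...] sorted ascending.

DIRTY = [0]

  0 | R B5 → L1 miss [-]
  1 | R B5 → L1 hit [-]
  2 | W B5 → L1 hit [D]
  3 | W B5 → L1 hit [D]
  4 | R B4 → L0 miss [-]
  5 | R B4 → L0 hit [-]
  6 | R B4 → L0 hit [-]
  7 | R B2 → L0 miss [-]
  8 | R B2 → L0 hit [-]
  9 | R B2 → L0 hit [-]
  10 | R B3 → L1 miss wb→B5 [-]
  11 | W B0 → L0 miss [D]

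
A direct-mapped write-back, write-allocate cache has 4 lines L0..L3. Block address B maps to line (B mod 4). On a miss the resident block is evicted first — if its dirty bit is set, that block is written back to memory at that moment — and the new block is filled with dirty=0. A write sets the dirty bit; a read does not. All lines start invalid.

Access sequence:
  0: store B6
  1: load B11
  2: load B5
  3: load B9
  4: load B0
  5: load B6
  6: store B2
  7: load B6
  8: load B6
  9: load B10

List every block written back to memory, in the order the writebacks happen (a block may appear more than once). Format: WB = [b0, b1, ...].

WB = [6, 2]

0: W B6 → L2 miss [D]
1: R B11 → L3 miss [-]
2: R B5 → L1 miss [-]
3: R B9 → L1 miss [-]
4: R B0 → L0 miss [-]
5: R B6 → L2 hit [D]
6: W B2 → L2 miss wb→B6 [D]
7: R B6 → L2 miss wb→B2 [-]
8: R B6 → L2 hit [-]
9: R B10 → L2 miss [-]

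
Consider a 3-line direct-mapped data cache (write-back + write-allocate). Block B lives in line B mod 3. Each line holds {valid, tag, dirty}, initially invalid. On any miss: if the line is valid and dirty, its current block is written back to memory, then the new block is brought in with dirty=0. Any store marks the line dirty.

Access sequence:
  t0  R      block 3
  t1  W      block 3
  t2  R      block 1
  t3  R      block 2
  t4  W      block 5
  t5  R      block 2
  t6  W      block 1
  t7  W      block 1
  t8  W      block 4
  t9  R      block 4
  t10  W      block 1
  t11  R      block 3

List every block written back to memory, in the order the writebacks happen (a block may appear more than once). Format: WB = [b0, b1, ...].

WB = [5, 1, 4]

0: R B3 → L0 miss [-]
1: W B3 → L0 hit [D]
2: R B1 → L1 miss [-]
3: R B2 → L2 miss [-]
4: W B5 → L2 miss [D]
5: R B2 → L2 miss wb→B5 [-]
6: W B1 → L1 hit [D]
7: W B1 → L1 hit [D]
8: W B4 → L1 miss wb→B1 [D]
9: R B4 → L1 hit [D]
10: W B1 → L1 miss wb→B4 [D]
11: R B3 → L0 hit [D]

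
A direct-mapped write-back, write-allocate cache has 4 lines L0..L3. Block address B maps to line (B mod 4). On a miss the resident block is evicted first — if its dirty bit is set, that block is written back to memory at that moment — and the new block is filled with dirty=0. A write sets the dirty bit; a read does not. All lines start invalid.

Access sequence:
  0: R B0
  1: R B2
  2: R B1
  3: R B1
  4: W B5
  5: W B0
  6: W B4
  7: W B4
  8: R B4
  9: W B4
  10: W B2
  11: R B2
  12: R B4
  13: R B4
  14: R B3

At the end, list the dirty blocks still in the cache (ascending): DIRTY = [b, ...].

DIRTY = [2, 4, 5]

  0 | R B0 → L0 miss [-]
  1 | R B2 → L2 miss [-]
  2 | R B1 → L1 miss [-]
  3 | R B1 → L1 hit [-]
  4 | W B5 → L1 miss [D]
  5 | W B0 → L0 hit [D]
  6 | W B4 → L0 miss wb→B0 [D]
  7 | W B4 → L0 hit [D]
  8 | R B4 → L0 hit [D]
  9 | W B4 → L0 hit [D]
  10 | W B2 → L2 hit [D]
  11 | R B2 → L2 hit [D]
  12 | R B4 → L0 hit [D]
  13 | R B4 → L0 hit [D]
  14 | R B3 → L3 miss [-]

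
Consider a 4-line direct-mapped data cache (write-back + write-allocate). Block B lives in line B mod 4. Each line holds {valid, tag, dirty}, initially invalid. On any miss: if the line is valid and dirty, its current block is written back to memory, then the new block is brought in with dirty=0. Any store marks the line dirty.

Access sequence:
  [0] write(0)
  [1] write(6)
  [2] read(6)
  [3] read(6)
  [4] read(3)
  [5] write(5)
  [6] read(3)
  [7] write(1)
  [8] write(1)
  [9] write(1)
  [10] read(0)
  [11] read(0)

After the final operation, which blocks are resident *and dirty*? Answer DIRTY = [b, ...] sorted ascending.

  0 | W B0 → L0 miss [D]
  1 | W B6 → L2 miss [D]
  2 | R B6 → L2 hit [D]
  3 | R B6 → L2 hit [D]
  4 | R B3 → L3 miss [-]
  5 | W B5 → L1 miss [D]
  6 | R B3 → L3 hit [-]
  7 | W B1 → L1 miss wb→B5 [D]
  8 | W B1 → L1 hit [D]
  9 | W B1 → L1 hit [D]
  10 | R B0 → L0 hit [D]
  11 | R B0 → L0 hit [D]

DIRTY = [0, 1, 6]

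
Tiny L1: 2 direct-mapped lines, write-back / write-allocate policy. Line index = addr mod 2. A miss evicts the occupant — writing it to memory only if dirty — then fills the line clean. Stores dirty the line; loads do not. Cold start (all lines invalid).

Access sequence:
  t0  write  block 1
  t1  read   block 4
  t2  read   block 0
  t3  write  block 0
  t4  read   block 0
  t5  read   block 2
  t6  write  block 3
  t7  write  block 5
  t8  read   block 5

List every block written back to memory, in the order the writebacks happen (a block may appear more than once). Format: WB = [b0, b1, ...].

WB = [0, 1, 3]

0: W B1 -> L1 miss  d=D]
1: R B4 -> L0 miss  d=-]
2: R B0 -> L0 miss  d=-]
3: W B0 -> L0 hit  d=D]
4: R B0 -> L0 hit  d=D]
5: R B2 -> L0 miss wb->B0  d=-]
6: W B3 -> L1 miss wb->B1  d=D]
7: W B5 -> L1 miss wb->B3  d=D]
8: R B5 -> L1 hit  d=D]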